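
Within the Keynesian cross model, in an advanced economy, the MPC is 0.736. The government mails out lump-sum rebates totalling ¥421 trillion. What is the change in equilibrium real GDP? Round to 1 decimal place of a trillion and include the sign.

A lump-sum tax change of −¥421 trillion shifts disposable income by +¥421 trillion; first-round consumption changes by −c × ΔT = −0.736 × (−¥421 trillion) = +¥309.856 trillion.
Expenditure multiplier = 1/(1 − MPC) = 1/(1 − 0.736) = 1/0.264 ≈ 3.788.
The tax multiplier is −c × k ≈ −2.788, so ΔY = k × (−c·ΔT) = (+¥309.856 trillion) / 0.264 ≈ +¥1,173.7 trillion.

+¥1,173.7 trillion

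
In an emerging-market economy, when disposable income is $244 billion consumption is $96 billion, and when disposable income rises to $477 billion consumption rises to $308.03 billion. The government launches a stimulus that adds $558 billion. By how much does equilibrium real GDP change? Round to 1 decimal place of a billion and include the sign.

MPC = ΔC/ΔYd = (308.03 − 96)/(477 − 244) = 212.03/233 = 0.91.
Expenditure multiplier = 1/(1 − MPC) = 1/(1 − 0.91) = 1/0.09 ≈ 11.111.
ΔY = k × ΔG = (+$558 billion) / 0.09 = +$6,200 billion.

+$6,200.0 billion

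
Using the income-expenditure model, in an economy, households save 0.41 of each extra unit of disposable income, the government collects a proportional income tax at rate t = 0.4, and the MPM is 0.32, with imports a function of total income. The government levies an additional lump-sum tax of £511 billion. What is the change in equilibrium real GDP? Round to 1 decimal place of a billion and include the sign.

MPC = 1 − MPS = 1 − 0.41 = 0.59.
A lump-sum tax change of +£511 billion shifts disposable income by −£511 billion; first-round consumption changes by −c × ΔT = −0.59 × (+£511 billion) = −£301.49 billion.
Expenditure multiplier = 1/(1 − c(1−t) + m) = 1/(1 − 0.59×0.6 + 0.32) = 1/0.966 ≈ 1.035.
The tax multiplier is −c × k ≈ −0.611, so ΔY = k × (−c·ΔT) = (−£301.49 billion) / 0.966 ≈ −£312.1 billion.

−£312.1 billion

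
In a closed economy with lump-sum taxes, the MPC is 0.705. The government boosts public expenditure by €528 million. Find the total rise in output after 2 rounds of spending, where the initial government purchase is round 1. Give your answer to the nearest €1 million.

€900 million

Round 1 adds ΔG = €528 million; each later round is MPC = 0.705 times the previous.
After 2 rounds: 528 + 372.24 = ΔG·(1 − c^2)/(1 − c) = 528 × (1 − 0.497025)/0.295 ≈ €900 million.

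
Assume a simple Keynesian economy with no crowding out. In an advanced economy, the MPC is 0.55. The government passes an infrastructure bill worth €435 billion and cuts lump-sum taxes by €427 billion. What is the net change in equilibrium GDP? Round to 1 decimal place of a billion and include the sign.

Expenditure multiplier = 1/(1 − MPC) = 1/(1 − 0.55) = 1/0.45 ≈ 2.222.
ΔG contributes k·ΔG = (+€435 billion) / 0.45 ≈ +€966.7 billion.
ΔT of −€427 billion changes first-round spending by −c·ΔT = +€234.85 billion, contributing k·(−c·ΔT) = (+€234.85 billion) / 0.45 ≈ +€521.9 billion.
Net ΔY = k(ΔG − c·ΔT) = (+€669.85 billion) / 0.45 ≈ +€1,488.6 billion.

+€1,488.6 billion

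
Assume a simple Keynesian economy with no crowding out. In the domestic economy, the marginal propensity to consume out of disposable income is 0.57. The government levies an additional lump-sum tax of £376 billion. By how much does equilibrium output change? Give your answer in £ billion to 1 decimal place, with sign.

−£498.4 billion

A lump-sum tax change of +£376 billion shifts disposable income by −£376 billion; first-round consumption changes by −c × ΔT = −0.57 × (+£376 billion) = −£214.32 billion.
Expenditure multiplier = 1/(1 − MPC) = 1/(1 − 0.57) = 1/0.43 ≈ 2.326.
The tax multiplier is −c × k ≈ −1.326, so ΔY = k × (−c·ΔT) = (−£214.32 billion) / 0.43 ≈ −£498.4 billion.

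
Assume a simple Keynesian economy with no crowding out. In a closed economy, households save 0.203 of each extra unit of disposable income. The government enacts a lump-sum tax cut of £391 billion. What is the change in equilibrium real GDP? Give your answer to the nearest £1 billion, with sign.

+£1,535 billion

MPC = 1 − MPS = 1 − 0.203 = 0.797.
A lump-sum tax change of −£391 billion shifts disposable income by +£391 billion; first-round consumption changes by −c × ΔT = −0.797 × (−£391 billion) = +£311.627 billion.
Expenditure multiplier = 1/(1 − MPC) = 1/(1 − 0.797) = 1/0.203 ≈ 4.926.
The tax multiplier is −c × k ≈ −3.926, so ΔY = k × (−c·ΔT) = (+£311.627 billion) / 0.203 ≈ +£1,535 billion.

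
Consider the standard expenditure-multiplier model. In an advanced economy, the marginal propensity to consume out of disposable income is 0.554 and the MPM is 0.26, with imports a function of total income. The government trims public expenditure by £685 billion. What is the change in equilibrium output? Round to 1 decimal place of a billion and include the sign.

−£970.3 billion

Spending multiplier = 1/(1 − c + m) = 1/(1 − 0.554 + 0.26) = 1/0.706 ≈ 1.416.
ΔY = k × ΔG = (−£685 billion) / 0.706 ≈ −£970.3 billion.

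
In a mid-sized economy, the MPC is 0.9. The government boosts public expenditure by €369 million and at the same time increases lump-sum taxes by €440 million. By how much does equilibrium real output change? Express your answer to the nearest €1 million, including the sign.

Expenditure multiplier = 1/(1 − MPC) = 1/(1 − 0.9) = 1/0.1 = 10.
ΔG contributes k·ΔG = (+€369 million) / 0.1 = +€3,690 million.
ΔT of +€440 million changes first-round spending by −c·ΔT = −€396 million, contributing k·(−c·ΔT) = (−€396 million) / 0.1 = −€3,960 million.
Net ΔY = k(ΔG − c·ΔT) = (−€27 million) / 0.1 = −€270 million.

−€270 million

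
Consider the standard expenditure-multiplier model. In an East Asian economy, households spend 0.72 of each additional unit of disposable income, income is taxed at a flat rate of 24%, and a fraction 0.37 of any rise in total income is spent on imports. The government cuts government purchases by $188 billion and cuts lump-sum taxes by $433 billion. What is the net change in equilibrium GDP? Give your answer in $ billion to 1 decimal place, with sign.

+$150.4 billion

Expenditure multiplier = 1/(1 − c(1−t) + m) = 1/(1 − 0.72×0.76 + 0.37) = 1/0.8228 ≈ 1.215.
ΔG contributes k·ΔG = (−$188 billion) / 0.8228 ≈ −$228.5 billion.
ΔT of −$433 billion changes first-round spending by −c·ΔT = +$311.76 billion, contributing k·(−c·ΔT) = (+$311.76 billion) / 0.8228 ≈ +$378.9 billion.
Net ΔY = k(ΔG − c·ΔT) = (+$123.76 billion) / 0.8228 ≈ +$150.4 billion.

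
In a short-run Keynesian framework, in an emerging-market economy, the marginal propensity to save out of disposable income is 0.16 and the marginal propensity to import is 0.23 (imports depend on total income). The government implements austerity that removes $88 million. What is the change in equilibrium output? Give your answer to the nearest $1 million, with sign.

MPC = 1 − MPS = 1 − 0.16 = 0.84.
Expenditure multiplier = 1/(1 − c + m) = 1/(1 − 0.84 + 0.23) = 1/0.39 ≈ 2.564.
ΔY = k × ΔG = (−$88 million) / 0.39 ≈ −$226 million.

−$226 million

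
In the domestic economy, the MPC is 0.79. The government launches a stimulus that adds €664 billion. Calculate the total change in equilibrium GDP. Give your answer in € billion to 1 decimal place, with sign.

Spending multiplier = 1/(1 − MPC) = 1/(1 − 0.79) = 1/0.21 ≈ 4.762.
ΔY = k × ΔG = (+€664 billion) / 0.21 ≈ +€3,161.9 billion.

+€3,161.9 billion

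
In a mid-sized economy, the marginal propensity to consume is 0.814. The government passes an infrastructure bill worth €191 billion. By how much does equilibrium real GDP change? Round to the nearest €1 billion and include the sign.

Expenditure multiplier = 1/(1 − MPC) = 1/(1 − 0.814) = 1/0.186 ≈ 5.376.
ΔY = k × ΔG = (+€191 billion) / 0.186 ≈ +€1,027 billion.

+€1,027 billion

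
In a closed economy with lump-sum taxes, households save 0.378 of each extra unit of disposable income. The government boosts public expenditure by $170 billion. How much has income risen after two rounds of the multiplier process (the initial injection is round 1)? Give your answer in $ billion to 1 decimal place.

MPC = 1 − MPS = 1 − 0.378 = 0.622.
Round 1 adds ΔG = $170 billion; each later round is MPC = 0.622 times the previous.
After 2 rounds: 170 + 105.74 = ΔG·(1 − c^2)/(1 − c) = 170 × (1 − 0.386884)/0.378 ≈ $275.7 billion.

$275.7 billion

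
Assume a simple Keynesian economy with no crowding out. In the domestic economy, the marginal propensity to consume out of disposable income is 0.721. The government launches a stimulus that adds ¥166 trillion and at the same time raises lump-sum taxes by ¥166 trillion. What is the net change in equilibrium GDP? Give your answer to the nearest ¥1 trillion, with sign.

+¥166 trillion

Expenditure multiplier = 1/(1 − MPC) = 1/(1 − 0.721) = 1/0.279 ≈ 3.584.
ΔG contributes k·ΔG = (+¥166 trillion) / 0.279 ≈ +¥595 trillion.
ΔT of +¥166 trillion changes first-round spending by −c·ΔT = −¥119.686 trillion, contributing k·(−c·ΔT) = (−¥119.686 trillion) / 0.279 ≈ −¥429 trillion.
With ΔG = ΔT and no other leakages, the balanced-budget multiplier is 1, so ΔY = ΔG = +¥166 trillion.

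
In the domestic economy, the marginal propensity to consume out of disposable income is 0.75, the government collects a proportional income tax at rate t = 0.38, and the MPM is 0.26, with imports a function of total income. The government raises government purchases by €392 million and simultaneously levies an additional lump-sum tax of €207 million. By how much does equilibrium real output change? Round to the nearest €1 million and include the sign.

+€298 million

Expenditure multiplier = 1/(1 − c(1−t) + m) = 1/(1 − 0.75×0.62 + 0.26) = 1/0.795 ≈ 1.258.
ΔG contributes k·ΔG = (+€392 million) / 0.795 ≈ +€493.1 million.
ΔT of +€207 million changes first-round spending by −c·ΔT = −€155.25 million, contributing k·(−c·ΔT) = (−€155.25 million) / 0.795 ≈ −€195.3 million.
Net ΔY = k(ΔG − c·ΔT) = (+€236.75 million) / 0.795 ≈ +€298 million.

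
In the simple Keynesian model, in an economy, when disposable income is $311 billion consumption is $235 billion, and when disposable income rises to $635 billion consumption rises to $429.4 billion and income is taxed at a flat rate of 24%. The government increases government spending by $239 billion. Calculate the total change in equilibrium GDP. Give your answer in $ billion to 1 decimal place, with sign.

MPC = ΔC/ΔYd = (429.4 − 235)/(635 − 311) = 194.4/324 = 0.6.
Government-spending multiplier = 1/(1 − c(1−t)) = 1/(1 − 0.6×0.76) = 1/0.544 ≈ 1.838.
ΔY = k × ΔG = (+$239 billion) / 0.544 ≈ +$439.3 billion.

+$439.3 billion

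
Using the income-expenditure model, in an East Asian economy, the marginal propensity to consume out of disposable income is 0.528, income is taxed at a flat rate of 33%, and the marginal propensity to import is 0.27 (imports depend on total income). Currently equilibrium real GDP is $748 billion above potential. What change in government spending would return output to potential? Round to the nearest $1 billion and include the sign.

−$685 billion

Spending multiplier = 1/(1 − c(1−t) + m) = 1/(1 − 0.528×0.67 + 0.27) = 1/0.91624 ≈ 1.091.
Need ΔY = −$748 billion, so ΔG = ΔY/k = (−$748 billion) × 0.91624 ≈ −$685 billion.
The government should cut government spending by $685 billion.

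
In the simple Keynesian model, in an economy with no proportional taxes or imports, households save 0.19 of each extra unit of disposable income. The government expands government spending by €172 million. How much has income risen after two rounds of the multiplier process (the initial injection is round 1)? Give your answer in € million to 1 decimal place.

MPC = 1 − MPS = 1 − 0.19 = 0.81.
Round 1 adds ΔG = €172 million; each later round is MPC = 0.81 times the previous.
After 2 rounds: 172 + 139.32 = ΔG·(1 − c^2)/(1 − c) = 172 × (1 − 0.6561)/0.19 ≈ €311.3 million.

€311.3 million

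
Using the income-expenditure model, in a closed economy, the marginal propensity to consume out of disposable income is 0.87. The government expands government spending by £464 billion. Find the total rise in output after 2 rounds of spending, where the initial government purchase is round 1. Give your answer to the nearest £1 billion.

£868 billion

Round 1 adds ΔG = £464 billion; each later round is MPC = 0.87 times the previous.
After 2 rounds: 464 + 403.68 = ΔG·(1 − c^2)/(1 − c) = 464 × (1 − 0.7569)/0.13 ≈ £868 billion.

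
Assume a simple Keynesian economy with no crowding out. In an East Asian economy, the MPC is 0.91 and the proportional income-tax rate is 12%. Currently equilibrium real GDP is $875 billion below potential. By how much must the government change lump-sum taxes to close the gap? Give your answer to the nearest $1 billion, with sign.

Spending multiplier = 1/(1 − c(1−t)) = 1/(1 − 0.91×0.88) = 1/0.1992 ≈ 5.02.
Tax multiplier = −c·k = −0.91/0.1992 ≈ −4.568. Need ΔY = +$875 billion, so ΔT = ΔY/(−c·k) = −(+$875 billion) × 0.1992 / 0.91 ≈ −$192 billion.
The government should cut lump-sum taxes by $192 billion.

−$192 billion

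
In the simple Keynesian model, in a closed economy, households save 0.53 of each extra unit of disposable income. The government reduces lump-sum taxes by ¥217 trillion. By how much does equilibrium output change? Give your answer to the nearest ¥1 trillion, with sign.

+¥192 trillion

MPC = 1 − MPS = 1 − 0.53 = 0.47.
A lump-sum tax change of −¥217 trillion shifts disposable income by +¥217 trillion; first-round consumption changes by −c × ΔT = −0.47 × (−¥217 trillion) = +¥101.99 trillion.
Expenditure multiplier = 1/(1 − MPC) = 1/(1 − 0.47) = 1/0.53 ≈ 1.887.
The tax multiplier is −c × k ≈ −0.887, so ΔY = k × (−c·ΔT) = (+¥101.99 trillion) / 0.53 ≈ +¥192 trillion.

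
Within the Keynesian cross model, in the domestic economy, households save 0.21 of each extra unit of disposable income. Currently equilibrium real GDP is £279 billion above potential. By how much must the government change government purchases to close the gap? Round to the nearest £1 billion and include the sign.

−£59 billion

MPC = 1 − MPS = 1 − 0.21 = 0.79.
Spending multiplier = 1/(1 − MPC) = 1/(1 − 0.79) = 1/0.21 ≈ 4.762.
Need ΔY = −£279 billion, so ΔG = ΔY/k = (−£279 billion) × 0.21 ≈ −£59 billion.
The government should cut government purchases by £59 billion.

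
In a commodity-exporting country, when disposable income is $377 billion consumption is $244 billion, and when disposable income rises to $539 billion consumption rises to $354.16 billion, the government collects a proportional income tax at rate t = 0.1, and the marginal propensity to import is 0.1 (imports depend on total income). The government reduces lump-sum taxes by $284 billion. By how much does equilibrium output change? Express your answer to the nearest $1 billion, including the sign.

MPC = ΔC/ΔYd = (354.16 − 244)/(539 − 377) = 110.16/162 = 0.68.
A lump-sum tax change of −$284 billion shifts disposable income by +$284 billion; first-round consumption changes by −c × ΔT = −0.68 × (−$284 billion) = +$193.12 billion.
Expenditure multiplier = 1/(1 − c(1−t) + m) = 1/(1 − 0.68×0.9 + 0.1) = 1/0.488 ≈ 2.049.
The tax multiplier is −c × k ≈ −1.393, so ΔY = k × (−c·ΔT) = (+$193.12 billion) / 0.488 ≈ +$396 billion.

+$396 billion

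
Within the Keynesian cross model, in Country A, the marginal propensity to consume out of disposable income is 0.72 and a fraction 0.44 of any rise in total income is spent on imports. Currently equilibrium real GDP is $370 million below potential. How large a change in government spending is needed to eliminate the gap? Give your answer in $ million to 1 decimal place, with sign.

Spending multiplier = 1/(1 − c + m) = 1/(1 − 0.72 + 0.44) = 1/0.72 ≈ 1.389.
Need ΔY = +$370 million, so ΔG = ΔY/k = (+$370 million) × 0.72 = +$266.4 million.
The government should increase government spending by $266.4 million.

+$266.4 million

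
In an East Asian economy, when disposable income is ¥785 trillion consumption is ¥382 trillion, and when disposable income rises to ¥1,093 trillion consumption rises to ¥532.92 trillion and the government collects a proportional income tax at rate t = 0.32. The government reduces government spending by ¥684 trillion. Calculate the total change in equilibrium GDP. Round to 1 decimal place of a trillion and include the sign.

MPC = ΔC/ΔYd = (532.92 − 382)/(1,093 − 785) = 150.92/308 = 0.49.
Government-spending multiplier = 1/(1 − c(1−t)) = 1/(1 − 0.49×0.68) = 1/0.6668 ≈ 1.5.
ΔY = k × ΔG = (−¥684 trillion) / 0.6668 ≈ −¥1,025.8 trillion.

−¥1,025.8 trillion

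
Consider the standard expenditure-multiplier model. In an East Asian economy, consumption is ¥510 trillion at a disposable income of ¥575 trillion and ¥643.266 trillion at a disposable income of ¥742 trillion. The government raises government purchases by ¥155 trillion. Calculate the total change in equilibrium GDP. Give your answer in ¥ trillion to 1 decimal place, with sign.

MPC = ΔC/ΔYd = (643.266 − 510)/(742 − 575) = 133.266/167 = 0.798.
Government-spending multiplier = 1/(1 − MPC) = 1/(1 − 0.798) = 1/0.202 ≈ 4.95.
ΔY = k × ΔG = (+¥155 trillion) / 0.202 ≈ +¥767.3 trillion.

+¥767.3 trillion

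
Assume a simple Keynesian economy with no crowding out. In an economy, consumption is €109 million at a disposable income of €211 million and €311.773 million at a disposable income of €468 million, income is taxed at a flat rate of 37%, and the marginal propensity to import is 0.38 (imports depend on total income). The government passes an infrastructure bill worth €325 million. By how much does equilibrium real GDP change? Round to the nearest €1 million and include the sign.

MPC = ΔC/ΔYd = (311.773 − 109)/(468 − 211) = 202.773/257 = 0.789.
Spending multiplier = 1/(1 − c(1−t) + m) = 1/(1 − 0.789×0.63 + 0.38) = 1/0.88293 ≈ 1.133.
ΔY = k × ΔG = (+€325 million) / 0.88293 ≈ +€368 million.

+€368 million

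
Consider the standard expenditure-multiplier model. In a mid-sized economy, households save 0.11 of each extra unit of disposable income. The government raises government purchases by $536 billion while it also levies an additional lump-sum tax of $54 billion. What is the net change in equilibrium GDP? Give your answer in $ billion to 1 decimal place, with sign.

+$4,435.8 billion

MPC = 1 − MPS = 1 − 0.11 = 0.89.
Expenditure multiplier = 1/(1 − MPC) = 1/(1 − 0.89) = 1/0.11 ≈ 9.091.
ΔG contributes k·ΔG = (+$536 billion) / 0.11 ≈ +$4,872.7 billion.
ΔT of +$54 billion changes first-round spending by −c·ΔT = −$48.06 billion, contributing k·(−c·ΔT) = (−$48.06 billion) / 0.11 ≈ −$436.9 billion.
Net ΔY = k(ΔG − c·ΔT) = (+$487.94 billion) / 0.11 ≈ +$4,435.8 billion.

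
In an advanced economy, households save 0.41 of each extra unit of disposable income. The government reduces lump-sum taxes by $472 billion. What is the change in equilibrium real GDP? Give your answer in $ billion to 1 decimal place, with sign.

+$679.2 billion

MPC = 1 − MPS = 1 − 0.41 = 0.59.
A lump-sum tax change of −$472 billion shifts disposable income by +$472 billion; first-round consumption changes by −c × ΔT = −0.59 × (−$472 billion) = +$278.48 billion.
Expenditure multiplier = 1/(1 − MPC) = 1/(1 − 0.59) = 1/0.41 ≈ 2.439.
The tax multiplier is −c × k ≈ −1.439, so ΔY = k × (−c·ΔT) = (+$278.48 billion) / 0.41 ≈ +$679.2 billion.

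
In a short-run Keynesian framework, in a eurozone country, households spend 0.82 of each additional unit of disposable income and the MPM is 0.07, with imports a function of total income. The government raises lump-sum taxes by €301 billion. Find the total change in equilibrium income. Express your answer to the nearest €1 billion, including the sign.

−€987 billion

A lump-sum tax change of +€301 billion shifts disposable income by −€301 billion; first-round consumption changes by −c × ΔT = −0.82 × (+€301 billion) = −€246.82 billion.
Expenditure multiplier = 1/(1 − c + m) = 1/(1 − 0.82 + 0.07) = 1/0.25 = 4.
The tax multiplier is −c × k = −3.28, so ΔY = k × (−c·ΔT) = (−€246.82 billion) / 0.25 ≈ −€987 billion.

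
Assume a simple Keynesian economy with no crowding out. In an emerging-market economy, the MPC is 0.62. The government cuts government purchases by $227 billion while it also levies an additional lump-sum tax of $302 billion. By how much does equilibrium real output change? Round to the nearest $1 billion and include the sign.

−$1,090 billion

Expenditure multiplier = 1/(1 − MPC) = 1/(1 − 0.62) = 1/0.38 ≈ 2.632.
ΔG contributes k·ΔG = (−$227 billion) / 0.38 ≈ −$597.4 billion.
ΔT of +$302 billion changes first-round spending by −c·ΔT = −$187.24 billion, contributing k·(−c·ΔT) = (−$187.24 billion) / 0.38 ≈ −$492.7 billion.
Net ΔY = k(ΔG − c·ΔT) = (−$414.24 billion) / 0.38 ≈ −$1,090 billion.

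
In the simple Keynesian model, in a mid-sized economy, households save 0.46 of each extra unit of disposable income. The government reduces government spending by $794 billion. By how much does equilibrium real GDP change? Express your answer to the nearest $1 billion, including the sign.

−$1,726 billion

MPC = 1 − MPS = 1 − 0.46 = 0.54.
Government-spending multiplier = 1/(1 − MPC) = 1/(1 − 0.54) = 1/0.46 ≈ 2.174.
ΔY = k × ΔG = (−$794 billion) / 0.46 ≈ −$1,726 billion.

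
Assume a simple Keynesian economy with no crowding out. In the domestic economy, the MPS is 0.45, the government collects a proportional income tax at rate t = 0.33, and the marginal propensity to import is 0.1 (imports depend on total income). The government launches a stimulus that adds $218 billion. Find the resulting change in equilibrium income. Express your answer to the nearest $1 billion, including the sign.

MPC = 1 − MPS = 1 − 0.45 = 0.55.
Government-spending multiplier = 1/(1 − c(1−t) + m) = 1/(1 − 0.55×0.67 + 0.1) = 1/0.7315 ≈ 1.367.
ΔY = k × ΔG = (+$218 billion) / 0.7315 ≈ +$298 billion.

+$298 billion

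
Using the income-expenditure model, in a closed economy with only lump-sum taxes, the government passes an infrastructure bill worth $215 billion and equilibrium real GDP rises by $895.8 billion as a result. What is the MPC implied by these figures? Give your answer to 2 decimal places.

Implied spending multiplier k = ΔY/ΔG = 895.8/215 ≈ 4.1665.
Since k = 1/(1 − MPC), MPC = 1 − 1/k = 1 − ΔG/ΔY = 1 − 215/895.8 ≈ 0.76.

0.76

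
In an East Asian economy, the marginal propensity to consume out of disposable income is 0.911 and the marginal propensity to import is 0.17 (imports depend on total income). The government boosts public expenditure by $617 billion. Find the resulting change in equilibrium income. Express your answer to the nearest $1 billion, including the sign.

Spending multiplier = 1/(1 − c + m) = 1/(1 − 0.911 + 0.17) = 1/0.259 ≈ 3.861.
ΔY = k × ΔG = (+$617 billion) / 0.259 ≈ +$2,382 billion.

+$2,382 billion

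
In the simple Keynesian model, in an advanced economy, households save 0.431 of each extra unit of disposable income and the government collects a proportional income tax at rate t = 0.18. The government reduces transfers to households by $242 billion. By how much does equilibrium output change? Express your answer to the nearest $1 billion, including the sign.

−$258 billion

MPC = 1 − MPS = 1 − 0.431 = 0.569.
The transfer change shifts disposable income by −$242 billion, so first-round consumption changes by c·ΔTR = 0.569 × (−$242 billion) = −$137.698 billion.
Expenditure multiplier = 1/(1 − c(1−t)) = 1/(1 − 0.569×0.82) = 1/0.53342 ≈ 1.875.
The transfer multiplier is c × k ≈ 1.067, so ΔY = k × (c·ΔTR) = (−$137.698 billion) / 0.53342 ≈ −$258 billion.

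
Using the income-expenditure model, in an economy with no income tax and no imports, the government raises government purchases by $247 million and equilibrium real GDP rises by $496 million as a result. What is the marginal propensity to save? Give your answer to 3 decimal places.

Implied spending multiplier k = ΔY/ΔG = 496/247 ≈ 2.0081.
Since k = 1/(1 − MPC), MPC = 1 − 1/k = 1 − ΔG/ΔY = 1 − 247/496 ≈ 0.502.
MPS = 1 − MPC = 0.498.

0.498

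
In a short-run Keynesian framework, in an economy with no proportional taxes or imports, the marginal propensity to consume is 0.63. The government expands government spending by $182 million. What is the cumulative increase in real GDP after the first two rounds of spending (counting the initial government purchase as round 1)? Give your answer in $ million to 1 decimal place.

$296.7 million

Round 1 adds ΔG = $182 million; each later round is MPC = 0.63 times the previous.
After 2 rounds: 182 + 114.66 = ΔG·(1 − c^2)/(1 − c) = 182 × (1 − 0.3969)/0.37 ≈ $296.7 million.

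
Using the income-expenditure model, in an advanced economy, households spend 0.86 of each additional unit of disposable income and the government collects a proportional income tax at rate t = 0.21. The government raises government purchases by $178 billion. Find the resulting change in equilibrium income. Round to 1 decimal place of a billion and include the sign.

+$555.2 billion

Government-spending multiplier = 1/(1 − c(1−t)) = 1/(1 − 0.86×0.79) = 1/0.3206 ≈ 3.119.
ΔY = k × ΔG = (+$178 billion) / 0.3206 ≈ +$555.2 billion.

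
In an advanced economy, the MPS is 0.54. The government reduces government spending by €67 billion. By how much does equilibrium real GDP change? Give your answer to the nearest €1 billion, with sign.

MPC = 1 − MPS = 1 − 0.54 = 0.46.
Government-spending multiplier = 1/(1 − MPC) = 1/(1 − 0.46) = 1/0.54 ≈ 1.852.
ΔY = k × ΔG = (−€67 billion) / 0.54 ≈ −€124 billion.

−€124 billion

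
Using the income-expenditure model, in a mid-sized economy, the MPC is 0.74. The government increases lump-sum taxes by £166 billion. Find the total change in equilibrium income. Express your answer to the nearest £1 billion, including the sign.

−£472 billion

A lump-sum tax change of +£166 billion shifts disposable income by −£166 billion; first-round consumption changes by −c × ΔT = −0.74 × (+£166 billion) = −£122.84 billion.
Expenditure multiplier = 1/(1 − MPC) = 1/(1 − 0.74) = 1/0.26 ≈ 3.846.
The tax multiplier is −c × k ≈ −2.846, so ΔY = k × (−c·ΔT) = (−£122.84 billion) / 0.26 ≈ −£472 billion.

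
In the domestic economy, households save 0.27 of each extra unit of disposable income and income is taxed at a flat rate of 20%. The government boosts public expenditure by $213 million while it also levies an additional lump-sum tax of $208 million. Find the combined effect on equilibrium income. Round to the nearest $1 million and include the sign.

MPC = 1 − MPS = 1 − 0.27 = 0.73.
Expenditure multiplier = 1/(1 − c(1−t)) = 1/(1 − 0.73×0.8) = 1/0.416 ≈ 2.404.
ΔG contributes k·ΔG = (+$213 million) / 0.416 ≈ +$512 million.
ΔT of +$208 million changes first-round spending by −c·ΔT = −$151.84 million, contributing k·(−c·ΔT) = (−$151.84 million) / 0.416 = −$365 million.
Net ΔY = k(ΔG − c·ΔT) = (+$61.16 million) / 0.416 ≈ +$147 million.

+$147 million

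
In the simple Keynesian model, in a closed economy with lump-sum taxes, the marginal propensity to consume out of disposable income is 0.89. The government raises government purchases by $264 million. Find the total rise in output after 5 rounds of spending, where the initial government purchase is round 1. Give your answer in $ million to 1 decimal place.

$1,059.8 million

Round 1 adds ΔG = $264 million; each later round is MPC = 0.89 times the previous.
After 5 rounds: 264 + 234.96 + 209.1144 + 186.111816 + 165.63951624 = ΔG·(1 − c^5)/(1 − c) = 264 × (1 − 0.5584059449)/0.11 ≈ $1,059.8 million.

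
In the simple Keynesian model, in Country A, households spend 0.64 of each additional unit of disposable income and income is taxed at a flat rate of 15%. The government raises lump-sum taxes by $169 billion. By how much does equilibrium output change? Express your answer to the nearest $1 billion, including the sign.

A lump-sum tax change of +$169 billion shifts disposable income by −$169 billion; first-round consumption changes by −c × ΔT = −0.64 × (+$169 billion) = −$108.16 billion.
Expenditure multiplier = 1/(1 − c(1−t)) = 1/(1 − 0.64×0.85) = 1/0.456 ≈ 2.193.
The tax multiplier is −c × k ≈ −1.404, so ΔY = k × (−c·ΔT) = (−$108.16 billion) / 0.456 ≈ −$237 billion.

−$237 billion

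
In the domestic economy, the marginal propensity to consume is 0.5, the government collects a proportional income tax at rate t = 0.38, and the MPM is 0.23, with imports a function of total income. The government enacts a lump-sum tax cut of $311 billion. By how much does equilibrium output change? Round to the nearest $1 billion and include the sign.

+$169 billion

A lump-sum tax change of −$311 billion shifts disposable income by +$311 billion; first-round consumption changes by −c × ΔT = −0.5 × (−$311 billion) = +$155.5 billion.
Expenditure multiplier = 1/(1 − c(1−t) + m) = 1/(1 − 0.5×0.62 + 0.23) = 1/0.92 ≈ 1.087.
The tax multiplier is −c × k ≈ −0.543, so ΔY = k × (−c·ΔT) = (+$155.5 billion) / 0.92 ≈ +$169 billion.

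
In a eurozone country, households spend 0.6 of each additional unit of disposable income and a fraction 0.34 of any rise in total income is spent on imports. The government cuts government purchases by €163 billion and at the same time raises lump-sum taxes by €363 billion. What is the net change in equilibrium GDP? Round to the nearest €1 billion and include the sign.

−€515 billion

Expenditure multiplier = 1/(1 − c + m) = 1/(1 − 0.6 + 0.34) = 1/0.74 ≈ 1.351.
ΔG contributes k·ΔG = (−€163 billion) / 0.74 ≈ −€220.3 billion.
ΔT of +€363 billion changes first-round spending by −c·ΔT = −€217.8 billion, contributing k·(−c·ΔT) = (−€217.8 billion) / 0.74 ≈ −€294.3 billion.
Net ΔY = k(ΔG − c·ΔT) = (−€380.8 billion) / 0.74 ≈ −€515 billion.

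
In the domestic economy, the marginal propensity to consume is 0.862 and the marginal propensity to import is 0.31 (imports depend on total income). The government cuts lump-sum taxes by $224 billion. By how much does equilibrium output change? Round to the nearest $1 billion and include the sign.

A lump-sum tax change of −$224 billion shifts disposable income by +$224 billion; first-round consumption changes by −c × ΔT = −0.862 × (−$224 billion) = +$193.088 billion.
Expenditure multiplier = 1/(1 − c + m) = 1/(1 − 0.862 + 0.31) = 1/0.448 ≈ 2.232.
The tax multiplier is −c × k ≈ −1.924, so ΔY = k × (−c·ΔT) = (+$193.088 billion) / 0.448 = +$431 billion.

+$431 billion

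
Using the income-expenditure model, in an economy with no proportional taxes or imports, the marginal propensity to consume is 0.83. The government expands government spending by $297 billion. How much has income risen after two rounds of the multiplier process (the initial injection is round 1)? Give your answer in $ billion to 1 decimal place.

Round 1 adds ΔG = $297 billion; each later round is MPC = 0.83 times the previous.
After 2 rounds: 297 + 246.51 = ΔG·(1 − c^2)/(1 − c) = 297 × (1 − 0.6889)/0.17 ≈ $543.5 billion.

$543.5 billion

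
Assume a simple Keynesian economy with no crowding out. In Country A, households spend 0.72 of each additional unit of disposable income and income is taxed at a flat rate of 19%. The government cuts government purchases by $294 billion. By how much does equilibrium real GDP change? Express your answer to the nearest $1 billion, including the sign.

−$705 billion

Expenditure multiplier = 1/(1 − c(1−t)) = 1/(1 − 0.72×0.81) = 1/0.4168 ≈ 2.399.
ΔY = k × ΔG = (−$294 billion) / 0.4168 ≈ −$705 billion.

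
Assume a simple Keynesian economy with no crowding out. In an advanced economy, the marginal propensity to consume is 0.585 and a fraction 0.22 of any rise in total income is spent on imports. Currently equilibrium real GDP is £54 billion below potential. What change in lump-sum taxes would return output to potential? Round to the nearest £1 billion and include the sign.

−£59 billion

Spending multiplier = 1/(1 − c + m) = 1/(1 − 0.585 + 0.22) = 1/0.635 ≈ 1.575.
Tax multiplier = −c·k = −0.585/0.635 ≈ −0.921. Need ΔY = +£54 billion, so ΔT = ΔY/(−c·k) = −(+£54 billion) × 0.635 / 0.585 ≈ −£59 billion.
The government should cut lump-sum taxes by £59 billion.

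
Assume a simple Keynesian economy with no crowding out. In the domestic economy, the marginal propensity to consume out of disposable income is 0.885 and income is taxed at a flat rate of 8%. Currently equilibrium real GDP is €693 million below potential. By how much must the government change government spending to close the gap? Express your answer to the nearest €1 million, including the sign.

Spending multiplier = 1/(1 − c(1−t)) = 1/(1 − 0.885×0.92) = 1/0.1858 ≈ 5.382.
Need ΔY = +€693 million, so ΔG = ΔY/k = (+€693 million) × 0.1858 ≈ +€129 million.
The government should increase government spending by €129 million.

+€129 million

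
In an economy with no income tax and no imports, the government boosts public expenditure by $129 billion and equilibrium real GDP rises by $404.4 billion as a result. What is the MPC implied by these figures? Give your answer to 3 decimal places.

Implied spending multiplier k = ΔY/ΔG = 404.4/129 ≈ 3.1349.
Since k = 1/(1 − MPC), MPC = 1 − 1/k = 1 − ΔG/ΔY = 1 − 129/404.4 ≈ 0.681.

0.681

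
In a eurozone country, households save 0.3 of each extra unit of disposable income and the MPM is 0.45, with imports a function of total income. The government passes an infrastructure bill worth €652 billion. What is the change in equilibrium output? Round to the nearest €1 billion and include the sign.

MPC = 1 − MPS = 1 − 0.3 = 0.7.
Expenditure multiplier = 1/(1 − c + m) = 1/(1 − 0.7 + 0.45) = 1/0.75 ≈ 1.333.
ΔY = k × ΔG = (+€652 billion) / 0.75 ≈ +€869 billion.

+€869 billion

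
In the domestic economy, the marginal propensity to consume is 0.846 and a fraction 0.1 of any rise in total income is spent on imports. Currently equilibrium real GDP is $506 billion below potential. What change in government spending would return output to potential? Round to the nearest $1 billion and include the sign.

+$129 billion

Spending multiplier = 1/(1 − c + m) = 1/(1 − 0.846 + 0.1) = 1/0.254 ≈ 3.937.
Need ΔY = +$506 billion, so ΔG = ΔY/k = (+$506 billion) × 0.254 ≈ +$129 billion.
The government should increase government spending by $129 billion.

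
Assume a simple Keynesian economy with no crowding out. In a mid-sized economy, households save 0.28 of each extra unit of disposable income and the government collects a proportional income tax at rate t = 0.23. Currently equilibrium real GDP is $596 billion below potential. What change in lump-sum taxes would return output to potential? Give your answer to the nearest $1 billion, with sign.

MPC = 1 − MPS = 1 − 0.28 = 0.72.
Spending multiplier = 1/(1 − c(1−t)) = 1/(1 − 0.72×0.77) = 1/0.4456 ≈ 2.244.
Tax multiplier = −c·k = −0.72/0.4456 ≈ −1.616. Need ΔY = +$596 billion, so ΔT = ΔY/(−c·k) = −(+$596 billion) × 0.4456 / 0.72 ≈ −$369 billion.
The government should cut lump-sum taxes by $369 billion.

−$369 billion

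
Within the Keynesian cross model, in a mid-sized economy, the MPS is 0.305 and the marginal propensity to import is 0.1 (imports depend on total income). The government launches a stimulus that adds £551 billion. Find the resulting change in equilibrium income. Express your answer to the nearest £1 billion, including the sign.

+£1,360 billion

MPC = 1 − MPS = 1 − 0.305 = 0.695.
Government-spending multiplier = 1/(1 − c + m) = 1/(1 − 0.695 + 0.1) = 1/0.405 ≈ 2.469.
ΔY = k × ΔG = (+£551 billion) / 0.405 ≈ +£1,360 billion.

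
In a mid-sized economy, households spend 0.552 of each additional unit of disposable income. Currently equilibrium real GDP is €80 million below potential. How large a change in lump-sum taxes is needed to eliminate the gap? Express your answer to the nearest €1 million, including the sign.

Spending multiplier = 1/(1 − MPC) = 1/(1 − 0.552) = 1/0.448 ≈ 2.232.
Tax multiplier = −c·k = −0.552/0.448 ≈ −1.232. Need ΔY = +€80 million, so ΔT = ΔY/(−c·k) = −(+€80 million) × 0.448 / 0.552 ≈ −€65 million.
The government should cut lump-sum taxes by €65 million.

−€65 million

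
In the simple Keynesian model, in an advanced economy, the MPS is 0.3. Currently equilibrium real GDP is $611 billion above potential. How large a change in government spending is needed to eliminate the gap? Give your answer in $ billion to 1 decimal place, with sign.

MPC = 1 − MPS = 1 − 0.3 = 0.7.
Spending multiplier = 1/(1 − MPC) = 1/(1 − 0.7) = 1/0.3 ≈ 3.333.
Need ΔY = −$611 billion, so ΔG = ΔY/k = (−$611 billion) × 0.3 = −$183.3 billion.
The government should cut government spending by $183.3 billion.

−$183.3 billion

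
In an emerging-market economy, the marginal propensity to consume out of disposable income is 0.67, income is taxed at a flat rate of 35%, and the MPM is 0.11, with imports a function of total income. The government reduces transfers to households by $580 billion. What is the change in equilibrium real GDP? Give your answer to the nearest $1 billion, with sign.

−$576 billion

The transfer change shifts disposable income by −$580 billion, so first-round consumption changes by c·ΔTR = 0.67 × (−$580 billion) = −$388.6 billion.
Expenditure multiplier = 1/(1 − c(1−t) + m) = 1/(1 − 0.67×0.65 + 0.11) = 1/0.6745 ≈ 1.483.
The transfer multiplier is c × k ≈ 0.993, so ΔY = k × (c·ΔTR) = (−$388.6 billion) / 0.6745 ≈ −$576 billion.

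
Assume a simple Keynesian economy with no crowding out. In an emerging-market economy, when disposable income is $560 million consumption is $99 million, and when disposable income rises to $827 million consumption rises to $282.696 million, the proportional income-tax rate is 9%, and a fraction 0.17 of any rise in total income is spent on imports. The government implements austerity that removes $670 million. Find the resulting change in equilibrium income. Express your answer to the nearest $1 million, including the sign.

MPC = ΔC/ΔYd = (282.696 − 99)/(827 − 560) = 183.696/267 = 0.688.
Government-spending multiplier = 1/(1 − c(1−t) + m) = 1/(1 − 0.688×0.91 + 0.17) = 1/0.54392 ≈ 1.839.
ΔY = k × ΔG = (−$670 million) / 0.54392 ≈ −$1,232 million.

−$1,232 million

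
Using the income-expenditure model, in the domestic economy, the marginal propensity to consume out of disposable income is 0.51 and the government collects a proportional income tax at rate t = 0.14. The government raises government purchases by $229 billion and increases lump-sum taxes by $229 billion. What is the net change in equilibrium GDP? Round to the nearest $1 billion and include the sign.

+$200 billion

Expenditure multiplier = 1/(1 − c(1−t)) = 1/(1 − 0.51×0.86) = 1/0.5614 ≈ 1.781.
ΔG contributes k·ΔG = (+$229 billion) / 0.5614 ≈ +$407.9 billion.
ΔT of +$229 billion changes first-round spending by −c·ΔT = −$116.79 billion, contributing k·(−c·ΔT) = (−$116.79 billion) / 0.5614 ≈ −$208 billion.
Net ΔY = k(ΔG − c·ΔT) = (+$112.21 billion) / 0.5614 ≈ +$200 billion.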